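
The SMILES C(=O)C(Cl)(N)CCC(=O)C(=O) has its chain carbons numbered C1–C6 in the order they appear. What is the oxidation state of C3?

-2

Each bond to a more electronegative atom (O, N, halogen) counts +1, each bond to a less electronegative atom (H, metal, B, Si) counts −1, and each C–C bond counts 0.
C3 has one bond to C (0), one bond to C (0), one bond to H (-1), one bond to H (-1).
Oxidation state = 0 + 0 − 1 − 1 = -2.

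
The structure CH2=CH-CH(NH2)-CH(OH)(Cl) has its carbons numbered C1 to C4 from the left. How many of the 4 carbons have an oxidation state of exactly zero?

Tallying each carbon's bonds:
C1: 2C, 2H → 0 − 2 = -2
C2: 3C, 1H → 0 − 1 = -1
C3: 2C, 1H, 1N → 0 − 1 + 1 = 0
C4: 1C, 1H, 1O, 1Cl → 0 − 1 + 1 + 1 = +1
1 carbon (C3) meets the condition.

1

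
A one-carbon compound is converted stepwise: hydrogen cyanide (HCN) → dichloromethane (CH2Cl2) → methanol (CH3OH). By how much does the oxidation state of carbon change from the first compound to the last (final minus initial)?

Carbon oxidation states along the series — hydrogen cyanide: +2, dichloromethane: 0, methanol: -2.
Net change = -2 − (+2) = -4.

-4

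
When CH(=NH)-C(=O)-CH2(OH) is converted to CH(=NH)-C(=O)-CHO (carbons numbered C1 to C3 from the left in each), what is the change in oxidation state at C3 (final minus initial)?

+2

Before: C3 has 1 bond to C, 2 bonds to H, 1 bond to O → oxidation state -1.
After: C3 has 1 bond to C, 1 bond to H, 2 bonds to O → oxidation state +1.
Δ = +1 − (-1) = +2, so this is an oxidation at C3.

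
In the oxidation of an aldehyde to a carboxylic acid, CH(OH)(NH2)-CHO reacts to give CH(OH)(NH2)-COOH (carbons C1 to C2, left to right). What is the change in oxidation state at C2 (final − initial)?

Before: C2 has 1 bond to C, 1 bond to H, 2 bonds to O → oxidation state +1.
After: C2 has 1 bond to C, 3 bonds to O → oxidation state +3.
Δ = +3 − (+1) = +2, so this is an oxidation at C2.

+2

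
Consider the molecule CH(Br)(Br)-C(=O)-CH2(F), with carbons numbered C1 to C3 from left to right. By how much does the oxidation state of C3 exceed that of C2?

-3

C3: 1C, 2H, 1F → 0 − 2 + 1 = -1
C2: 2C, 2O → 0 + 2 = +2
Difference: -1 − (+2) = -3.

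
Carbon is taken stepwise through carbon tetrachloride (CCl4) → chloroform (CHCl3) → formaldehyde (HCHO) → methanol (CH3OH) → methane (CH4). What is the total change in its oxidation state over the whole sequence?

Carbon oxidation states along the series — carbon tetrachloride: +4, chloroform: +2, formaldehyde: 0, methanol: -2, methane: -4.
Net change = -4 − (+4) = -8.

-8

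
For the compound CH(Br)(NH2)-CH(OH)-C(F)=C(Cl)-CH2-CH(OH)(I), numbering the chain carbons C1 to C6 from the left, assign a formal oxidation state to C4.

+1

Count +1 for every bond to an atom more electronegative than carbon and −1 for every bond to one less electronegative; C–C bonds are 0.
C4 has a double bond to C (2×0 = 0), one bond to C (0), one bond to Cl (+1).
Oxidation state = 0 + 0 + 1 = +1.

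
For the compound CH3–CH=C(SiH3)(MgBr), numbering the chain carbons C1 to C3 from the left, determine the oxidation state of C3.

Assign +1 per bond to O/N/halogen, −1 per bond to H or an electropositive element, and 0 per bond to carbon.
C3 has a double bond to C (2×0 = 0), one bond to Si (-1), one bond to Mg (-1).
Oxidation state = 0 − 1 − 1 = -2.

-2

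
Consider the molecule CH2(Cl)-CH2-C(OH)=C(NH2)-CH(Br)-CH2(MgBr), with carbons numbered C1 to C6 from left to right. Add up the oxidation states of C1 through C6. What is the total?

-4

Tallying each carbon's bonds:
C1: 1C, 2H, 1Cl → 0 − 2 + 1 = -1
C2: 2C, 2H → 0 − 2 = -2
C3: 3C, 1O → 0 + 1 = +1
C4: 3C, 1N → 0 + 1 = +1
C5: 2C, 1H, 1Br → 0 − 1 + 1 = 0
C6: 1C, 2H, 1Mg → 0 − 2 − 1 = -3
Sum = -1 − 2 + 1 + 1 + 0 − 3 = -4.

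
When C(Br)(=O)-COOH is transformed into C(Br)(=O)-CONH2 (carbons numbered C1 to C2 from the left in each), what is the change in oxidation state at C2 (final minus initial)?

Before: C2 has 1 bond to C, 3 bonds to O → oxidation state +3.
After: C2 has 1 bond to C, 2 bonds to O, 1 bond to N → oxidation state +3.
Δ = +3 − (+3) = 0, so no net redox change at C2.

0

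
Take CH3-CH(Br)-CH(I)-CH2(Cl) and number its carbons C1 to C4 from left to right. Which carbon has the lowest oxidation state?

Tallying each carbon's bonds:
C1: 1C, 3H → 0 − 3 = -3
C2: 2C, 1H, 1Br → 0 − 1 + 1 = 0
C3: 2C, 1H, 1I → 0 − 1 + 1 = 0
C4: 1C, 2H, 1Cl → 0 − 2 + 1 = -1
The most reduced carbon is C1 at -3.

C1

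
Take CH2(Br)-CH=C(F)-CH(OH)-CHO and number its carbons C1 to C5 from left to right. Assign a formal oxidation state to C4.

0

C4 has one bond to C (0), one bond to C (0), one bond to H (-1), one bond to O (+1).
Oxidation state = 0 + 0 − 1 + 1 = 0.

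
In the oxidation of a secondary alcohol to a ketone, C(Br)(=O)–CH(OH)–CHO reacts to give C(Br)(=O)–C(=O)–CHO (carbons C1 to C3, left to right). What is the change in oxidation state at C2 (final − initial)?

+2

Before: C2 has 2 bonds to C, 1 bond to H, 1 bond to O → oxidation state 0.
After: C2 has 2 bonds to C, 2 bonds to O → oxidation state +2.
Δ = +2 − (0) = +2, so this is an oxidation at C2.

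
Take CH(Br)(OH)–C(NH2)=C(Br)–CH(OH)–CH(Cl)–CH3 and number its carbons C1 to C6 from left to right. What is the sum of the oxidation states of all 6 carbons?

Bonds to more-electronegative neighbours contribute +1 each, bonds to H or metals contribute −1 each, and C–C bonds contribute 0. Tallying each carbon:
C1: 1C, 1H, 1O, 1Br → 0 − 1 + 1 + 1 = +1
C2: 3C, 1N → 0 + 1 = +1
C3: 3C, 1Br → 0 + 1 = +1
C4: 2C, 1H, 1O → 0 − 1 + 1 = 0
C5: 2C, 1H, 1Cl → 0 − 1 + 1 = 0
C6: 1C, 3H → 0 − 3 = -3
Sum = +1 + 1 + 1 + 0 + 0 − 3 = 0.

0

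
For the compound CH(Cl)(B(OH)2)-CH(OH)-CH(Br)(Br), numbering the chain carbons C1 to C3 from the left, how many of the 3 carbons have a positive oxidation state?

1

Assign +1 per bond to O/N/halogen, −1 per bond to H or an electropositive element, and 0 per bond to carbon. Tallying each carbon:
C1: 1C, 1H, 1Cl, 1B → 0 − 1 + 1 − 1 = -1
C2: 2C, 1H, 1O → 0 − 1 + 1 = 0
C3: 1C, 1H, 2Br → 0 − 1 + 2 = +1
1 carbon (C3) meets the condition.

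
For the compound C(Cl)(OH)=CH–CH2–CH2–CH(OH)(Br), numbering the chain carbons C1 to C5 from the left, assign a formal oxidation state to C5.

+1

Each bond to a more electronegative atom (O, N, halogen) counts +1, each bond to a less electronegative atom (H, metal, B, Si) counts −1, and each C–C bond counts 0.
C5 has one bond to C (0), one bond to O (+1), one bond to Br (+1), one bond to H (-1).
Oxidation state = 0 + 1 + 1 − 1 = +1.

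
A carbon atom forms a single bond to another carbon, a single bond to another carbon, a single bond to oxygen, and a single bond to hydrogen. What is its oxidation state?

0

Each bond to a more electronegative atom (O, N, halogen) counts +1, each bond to a less electronegative atom (H, metal, B, Si) counts −1, and each C–C bond counts 0.
The carbon has one bond to C (0), one bond to C (0), one bond to O (+1), one bond to H (-1).
Oxidation state = 0 + 0 + 1 − 1 = 0.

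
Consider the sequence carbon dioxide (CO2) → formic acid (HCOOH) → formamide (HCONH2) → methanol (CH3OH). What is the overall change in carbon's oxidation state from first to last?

Carbon oxidation states along the series — carbon dioxide: +4, formic acid: +2, formamide: +2, methanol: -2.
Net change = -2 − (+4) = -6.

-6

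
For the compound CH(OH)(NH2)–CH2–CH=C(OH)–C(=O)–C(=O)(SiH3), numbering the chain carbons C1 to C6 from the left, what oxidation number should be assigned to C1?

+1

Assign +1 per bond to O/N/halogen, −1 per bond to H or an electropositive element, and 0 per bond to carbon.
C1 has one bond to C (0), one bond to H (-1), one bond to O (+1), one bond to N (+1).
Oxidation state = 0 − 1 + 1 + 1 = +1.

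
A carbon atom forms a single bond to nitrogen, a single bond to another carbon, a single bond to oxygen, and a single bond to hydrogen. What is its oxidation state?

Assign +1 per bond to O/N/halogen, −1 per bond to H or an electropositive element, and 0 per bond to carbon.
The carbon has one bond to C (0), one bond to H (-1), one bond to N (+1), one bond to O (+1).
Oxidation state = 0 − 1 + 1 + 1 = +1.

+1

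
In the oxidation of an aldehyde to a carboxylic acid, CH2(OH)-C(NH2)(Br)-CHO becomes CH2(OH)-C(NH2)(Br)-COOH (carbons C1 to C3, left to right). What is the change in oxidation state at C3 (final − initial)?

Before: C3 has 1 bond to C, 1 bond to H, 2 bonds to O → oxidation state +1.
After: C3 has 1 bond to C, 3 bonds to O → oxidation state +3.
Δ = +3 − (+1) = +2, so this is an oxidation at C3.

+2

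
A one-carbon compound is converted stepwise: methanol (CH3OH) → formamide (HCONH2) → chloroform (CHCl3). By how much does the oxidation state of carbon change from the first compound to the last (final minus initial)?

Carbon oxidation states along the series — methanol: -2, formamide: +2, chloroform: +2.
Net change = +2 − (-2) = +4.

+4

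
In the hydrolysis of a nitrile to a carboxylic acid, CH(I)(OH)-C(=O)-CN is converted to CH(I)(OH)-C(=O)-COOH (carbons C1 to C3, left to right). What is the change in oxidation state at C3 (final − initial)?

Before: C3 has 1 bond to C, 3 bonds to N → oxidation state +3.
After: C3 has 1 bond to C, 3 bonds to O → oxidation state +3.
Δ = +3 − (+3) = 0, so no net redox change at C3.

0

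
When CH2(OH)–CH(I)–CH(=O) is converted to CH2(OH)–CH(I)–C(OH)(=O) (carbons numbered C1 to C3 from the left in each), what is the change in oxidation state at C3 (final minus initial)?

+2

Before: C3 has 1 bond to C, 1 bond to H, 2 bonds to O → oxidation state +1.
After: C3 has 1 bond to C, 3 bonds to O → oxidation state +3.
Δ = +3 − (+1) = +2, so this is an oxidation at C3.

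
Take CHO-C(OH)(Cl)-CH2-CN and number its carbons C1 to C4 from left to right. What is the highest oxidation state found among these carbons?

Count +1 for every bond to an atom more electronegative than carbon and −1 for every bond to one less electronegative; C–C bonds are 0. Tallying each carbon:
C1: 1C, 1H, 2O → 0 − 1 + 2 = +1
C2: 2C, 1O, 1Cl → 0 + 1 + 1 = +2
C3: 2C, 2H → 0 − 2 = -2
C4: 1C, 3N → 0 + 3 = +3
The highest value is +3.

+3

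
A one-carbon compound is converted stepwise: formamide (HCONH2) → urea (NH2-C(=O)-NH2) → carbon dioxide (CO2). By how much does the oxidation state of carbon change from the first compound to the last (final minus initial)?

+2

Carbon oxidation states along the series — formamide: +2, urea: +4, carbon dioxide: +4.
Net change = +4 − (+2) = +2.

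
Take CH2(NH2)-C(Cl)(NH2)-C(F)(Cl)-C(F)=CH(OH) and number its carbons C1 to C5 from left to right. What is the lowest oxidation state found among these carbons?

Bonds to more-electronegative neighbours contribute +1 each, bonds to H or metals contribute −1 each, and C–C bonds contribute 0. Tallying each carbon:
C1: 1C, 2H, 1N → 0 − 2 + 1 = -1
C2: 2C, 1N, 1Cl → 0 + 1 + 1 = +2
C3: 2C, 1F, 1Cl → 0 + 1 + 1 = +2
C4: 3C, 1F → 0 + 1 = +1
C5: 2C, 1H, 1O → 0 − 1 + 1 = 0
The lowest value is -1.

-1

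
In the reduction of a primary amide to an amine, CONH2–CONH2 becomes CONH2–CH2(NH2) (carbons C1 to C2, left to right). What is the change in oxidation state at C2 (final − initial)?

-4

Before: C2 has 1 bond to C, 2 bonds to O, 1 bond to N → oxidation state +3.
After: C2 has 1 bond to C, 2 bonds to H, 1 bond to N → oxidation state -1.
Δ = -1 − (+3) = -4, so this is a reduction at C2.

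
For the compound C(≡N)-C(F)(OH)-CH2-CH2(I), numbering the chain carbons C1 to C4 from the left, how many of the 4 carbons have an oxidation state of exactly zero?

Tallying each carbon's bonds:
C1: 1C, 3N → 0 + 3 = +3
C2: 2C, 1O, 1F → 0 + 1 + 1 = +2
C3: 2C, 2H → 0 − 2 = -2
C4: 1C, 2H, 1I → 0 − 2 + 1 = -1
0 carbons meet the condition.

0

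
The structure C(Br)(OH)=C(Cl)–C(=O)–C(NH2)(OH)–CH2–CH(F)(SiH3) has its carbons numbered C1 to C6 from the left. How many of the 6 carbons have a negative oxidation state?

2

Tallying each carbon's bonds:
C1: 2C, 1O, 1Br → 0 + 1 + 1 = +2
C2: 3C, 1Cl → 0 + 1 = +1
C3: 2C, 2O → 0 + 2 = +2
C4: 2C, 1O, 1N → 0 + 1 + 1 = +2
C5: 2C, 2H → 0 − 2 = -2
C6: 1C, 1H, 1F, 1Si → 0 − 1 + 1 − 1 = -1
2 carbons (C5, C6) meet the condition.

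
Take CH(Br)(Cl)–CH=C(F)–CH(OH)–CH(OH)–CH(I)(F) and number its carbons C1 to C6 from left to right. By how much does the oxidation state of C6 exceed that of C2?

C6: 1C, 1H, 1F, 1I → 0 − 1 + 1 + 1 = +1
C2: 3C, 1H → 0 − 1 = -1
Difference: +1 − (-1) = +2.

+2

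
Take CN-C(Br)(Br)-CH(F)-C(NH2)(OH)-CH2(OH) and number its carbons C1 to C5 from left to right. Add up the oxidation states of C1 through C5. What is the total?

Tallying each carbon's bonds:
C1: 1C, 3N → 0 + 3 = +3
C2: 2C, 2Br → 0 + 2 = +2
C3: 2C, 1H, 1F → 0 − 1 + 1 = 0
C4: 2C, 1O, 1N → 0 + 1 + 1 = +2
C5: 1C, 2H, 1O → 0 − 2 + 1 = -1
Sum = +3 + 2 + 0 + 2 − 1 = +6.

+6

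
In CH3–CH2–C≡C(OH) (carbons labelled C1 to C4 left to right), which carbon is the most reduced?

C1

Tallying each carbon's bonds:
C1: 1C, 3H → 0 − 3 = -3
C2: 2C, 2H → 0 − 2 = -2
C3: 4C → 0 = 0
C4: 3C, 1O → 0 + 1 = +1
The most reduced carbon is C1 at -3.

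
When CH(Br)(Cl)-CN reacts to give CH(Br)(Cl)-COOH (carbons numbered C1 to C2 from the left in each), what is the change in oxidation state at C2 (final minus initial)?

Before: C2 has 1 bond to C, 3 bonds to N → oxidation state +3.
After: C2 has 1 bond to C, 3 bonds to O → oxidation state +3.
Δ = +3 − (+3) = 0, so no net redox change at C2.

0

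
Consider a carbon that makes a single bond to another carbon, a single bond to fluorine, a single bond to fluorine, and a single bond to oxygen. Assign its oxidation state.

The carbon has one bond to C (0), one bond to F (+1), one bond to F (+1), one bond to O (+1).
Oxidation state = 0 + 1 + 1 + 1 = +3.

+3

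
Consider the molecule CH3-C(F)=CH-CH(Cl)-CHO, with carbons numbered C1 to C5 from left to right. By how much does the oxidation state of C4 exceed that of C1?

C4: 2C, 1H, 1Cl → 0 − 1 + 1 = 0
C1: 1C, 3H → 0 − 3 = -3
Difference: 0 − (-3) = +3.

+3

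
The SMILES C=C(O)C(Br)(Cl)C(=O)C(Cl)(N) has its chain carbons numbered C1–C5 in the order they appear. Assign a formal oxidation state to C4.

+2

Bonds to more-electronegative neighbours contribute +1 each, bonds to H or metals contribute −1 each, and C–C bonds contribute 0.
C4 has one bond to C (0), one bond to C (0), a double bond to O (2×+1 = +2).
Oxidation state = 0 + 0 + 2 = +2.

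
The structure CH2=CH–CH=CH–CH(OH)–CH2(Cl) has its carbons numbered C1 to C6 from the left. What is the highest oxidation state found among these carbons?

0

Count +1 for every bond to an atom more electronegative than carbon and −1 for every bond to one less electronegative; C–C bonds are 0. Tallying each carbon:
C1: 2C, 2H → 0 − 2 = -2
C2: 3C, 1H → 0 − 1 = -1
C3: 3C, 1H → 0 − 1 = -1
C4: 3C, 1H → 0 − 1 = -1
C5: 2C, 1H, 1O → 0 − 1 + 1 = 0
C6: 1C, 2H, 1Cl → 0 − 2 + 1 = -1
The highest value is 0.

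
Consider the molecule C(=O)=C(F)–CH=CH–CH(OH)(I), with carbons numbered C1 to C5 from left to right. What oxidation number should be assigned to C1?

+2

C1 has a double bond to C (2×0 = 0), a double bond to O (2×+1 = +2).
Oxidation state = 0 + 2 = +2.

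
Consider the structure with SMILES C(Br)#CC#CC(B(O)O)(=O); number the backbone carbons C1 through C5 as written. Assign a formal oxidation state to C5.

+1

Each bond to a more electronegative atom (O, N, halogen) counts +1, each bond to a less electronegative atom (H, metal, B, Si) counts −1, and each C–C bond counts 0.
C5 has one bond to C (0), one bond to B (-1), a double bond to O (2×+1 = +2).
Oxidation state = 0 − 1 + 2 = +1.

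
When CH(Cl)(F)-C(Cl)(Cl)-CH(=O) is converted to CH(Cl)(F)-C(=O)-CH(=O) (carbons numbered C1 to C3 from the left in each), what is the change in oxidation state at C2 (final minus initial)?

Before: C2 has 2 bonds to C, 2 bonds to Cl → oxidation state +2.
After: C2 has 2 bonds to C, 2 bonds to O → oxidation state +2.
Δ = +2 − (+2) = 0, so no net redox change at C2.

0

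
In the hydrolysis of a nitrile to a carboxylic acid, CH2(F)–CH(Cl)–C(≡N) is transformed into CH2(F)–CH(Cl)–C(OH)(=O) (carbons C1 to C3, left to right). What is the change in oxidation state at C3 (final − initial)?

Before: C3 has 1 bond to C, 3 bonds to N → oxidation state +3.
After: C3 has 1 bond to C, 3 bonds to O → oxidation state +3.
Δ = +3 − (+3) = 0, so no net redox change at C3.

0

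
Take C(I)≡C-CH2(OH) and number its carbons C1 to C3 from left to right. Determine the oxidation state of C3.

Each bond to a more electronegative atom (O, N, halogen) counts +1, each bond to a less electronegative atom (H, metal, B, Si) counts −1, and each C–C bond counts 0.
C3 has one bond to C (0), one bond to O (+1), one bond to H (-1), one bond to H (-1).
Oxidation state = 0 + 1 − 1 − 1 = -1.

-1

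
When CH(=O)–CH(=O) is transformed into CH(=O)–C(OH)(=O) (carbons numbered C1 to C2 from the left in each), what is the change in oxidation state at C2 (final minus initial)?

Before: C2 has 1 bond to C, 1 bond to H, 2 bonds to O → oxidation state +1.
After: C2 has 1 bond to C, 3 bonds to O → oxidation state +3.
Δ = +3 − (+1) = +2, so this is an oxidation at C2.

+2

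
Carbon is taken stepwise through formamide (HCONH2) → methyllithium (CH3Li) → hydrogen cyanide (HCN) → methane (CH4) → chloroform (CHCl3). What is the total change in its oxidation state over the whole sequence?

0

Carbon oxidation states along the series — formamide: +2, methyllithium: -4, hydrogen cyanide: +2, methane: -4, chloroform: +2.
Net change = +2 − (+2) = 0.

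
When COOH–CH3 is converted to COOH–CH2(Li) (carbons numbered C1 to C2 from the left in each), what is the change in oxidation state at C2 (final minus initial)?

0

Before: C2 has 1 bond to C, 3 bonds to H → oxidation state -3.
After: C2 has 1 bond to C, 2 bonds to H, 1 bond to Li → oxidation state -3.
Δ = -3 − (-3) = 0, so no net redox change at C2.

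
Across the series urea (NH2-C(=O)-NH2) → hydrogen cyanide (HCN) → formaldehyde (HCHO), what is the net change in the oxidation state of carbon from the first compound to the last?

Carbon oxidation states along the series — urea: +4, hydrogen cyanide: +2, formaldehyde: 0.
Net change = 0 − (+4) = -4.

-4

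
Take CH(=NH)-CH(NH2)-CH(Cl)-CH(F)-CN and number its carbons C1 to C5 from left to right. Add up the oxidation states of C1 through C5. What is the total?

Count +1 for every bond to an atom more electronegative than carbon and −1 for every bond to one less electronegative; C–C bonds are 0. Tallying each carbon:
C1: 1C, 1H, 2N → 0 − 1 + 2 = +1
C2: 2C, 1H, 1N → 0 − 1 + 1 = 0
C3: 2C, 1H, 1Cl → 0 − 1 + 1 = 0
C4: 2C, 1H, 1F → 0 − 1 + 1 = 0
C5: 1C, 3N → 0 + 3 = +3
Sum = +1 + 0 + 0 + 0 + 3 = +4.

+4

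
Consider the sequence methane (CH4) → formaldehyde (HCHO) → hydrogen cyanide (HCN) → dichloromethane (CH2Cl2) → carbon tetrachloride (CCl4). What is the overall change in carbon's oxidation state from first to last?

Carbon oxidation states along the series — methane: -4, formaldehyde: 0, hydrogen cyanide: +2, dichloromethane: 0, carbon tetrachloride: +4.
Net change = +4 − (-4) = +8.

+8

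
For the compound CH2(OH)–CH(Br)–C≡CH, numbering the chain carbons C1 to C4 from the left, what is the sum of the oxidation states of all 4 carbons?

Tallying each carbon's bonds:
C1: 1C, 2H, 1O → 0 − 2 + 1 = -1
C2: 2C, 1H, 1Br → 0 − 1 + 1 = 0
C3: 4C → 0 = 0
C4: 3C, 1H → 0 − 1 = -1
Sum = -1 + 0 + 0 − 1 = -2.

-2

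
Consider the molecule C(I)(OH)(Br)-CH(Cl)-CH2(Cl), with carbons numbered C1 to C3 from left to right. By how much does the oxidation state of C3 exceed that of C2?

-1

C3: 1C, 2H, 1Cl → 0 − 2 + 1 = -1
C2: 2C, 1H, 1Cl → 0 − 1 + 1 = 0
Difference: -1 − (0) = -1.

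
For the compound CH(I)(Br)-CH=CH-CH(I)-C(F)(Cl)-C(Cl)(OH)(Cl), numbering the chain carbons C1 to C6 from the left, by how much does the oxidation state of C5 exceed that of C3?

+3

C5: 2C, 1F, 1Cl → 0 + 1 + 1 = +2
C3: 3C, 1H → 0 − 1 = -1
Difference: +2 − (-1) = +3.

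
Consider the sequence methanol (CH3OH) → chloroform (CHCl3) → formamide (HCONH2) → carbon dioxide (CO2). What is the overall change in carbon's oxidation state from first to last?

Carbon oxidation states along the series — methanol: -2, chloroform: +2, formamide: +2, carbon dioxide: +4.
Net change = +4 − (-2) = +6.

+6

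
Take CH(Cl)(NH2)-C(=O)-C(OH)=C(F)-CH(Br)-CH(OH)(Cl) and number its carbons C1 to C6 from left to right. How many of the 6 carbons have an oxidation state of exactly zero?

1

Tallying each carbon's bonds:
C1: 1C, 1H, 1N, 1Cl → 0 − 1 + 1 + 1 = +1
C2: 2C, 2O → 0 + 2 = +2
C3: 3C, 1O → 0 + 1 = +1
C4: 3C, 1F → 0 + 1 = +1
C5: 2C, 1H, 1Br → 0 − 1 + 1 = 0
C6: 1C, 1H, 1O, 1Cl → 0 − 1 + 1 + 1 = +1
1 carbon (C5) meets the condition.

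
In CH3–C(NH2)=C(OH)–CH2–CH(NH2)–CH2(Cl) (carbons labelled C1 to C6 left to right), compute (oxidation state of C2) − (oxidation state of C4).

+3

C2: 3C, 1N → 0 + 1 = +1
C4: 2C, 2H → 0 − 2 = -2
Difference: +1 − (-2) = +3.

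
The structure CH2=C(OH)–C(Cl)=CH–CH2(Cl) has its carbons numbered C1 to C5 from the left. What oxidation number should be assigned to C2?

Assign +1 per bond to O/N/halogen, −1 per bond to H or an electropositive element, and 0 per bond to carbon.
C2 has a double bond to C (2×0 = 0), one bond to C (0), one bond to O (+1).
Oxidation state = 0 + 0 + 1 = +1.

+1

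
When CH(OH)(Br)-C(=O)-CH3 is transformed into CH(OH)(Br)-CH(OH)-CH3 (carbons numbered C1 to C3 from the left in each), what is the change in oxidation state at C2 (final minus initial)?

-2

Before: C2 has 2 bonds to C, 2 bonds to O → oxidation state +2.
After: C2 has 2 bonds to C, 1 bond to H, 1 bond to O → oxidation state 0.
Δ = 0 − (+2) = -2, so this is a reduction at C2.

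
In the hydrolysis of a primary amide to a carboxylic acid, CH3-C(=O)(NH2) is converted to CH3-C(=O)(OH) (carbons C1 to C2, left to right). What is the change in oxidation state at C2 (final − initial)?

0

Before: C2 has 1 bond to C, 2 bonds to O, 1 bond to N → oxidation state +3.
After: C2 has 1 bond to C, 3 bonds to O → oxidation state +3.
Δ = +3 − (+3) = 0, so no net redox change at C2.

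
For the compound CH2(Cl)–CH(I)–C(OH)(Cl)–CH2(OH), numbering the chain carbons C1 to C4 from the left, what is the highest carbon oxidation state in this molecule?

+2

Tallying each carbon's bonds:
C1: 1C, 2H, 1Cl → 0 − 2 + 1 = -1
C2: 2C, 1H, 1I → 0 − 1 + 1 = 0
C3: 2C, 1O, 1Cl → 0 + 1 + 1 = +2
C4: 1C, 2H, 1O → 0 − 2 + 1 = -1
The highest value is +2.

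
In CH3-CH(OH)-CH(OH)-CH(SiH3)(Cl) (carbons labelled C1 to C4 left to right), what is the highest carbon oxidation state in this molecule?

0

Each bond to a more electronegative atom (O, N, halogen) counts +1, each bond to a less electronegative atom (H, metal, B, Si) counts −1, and each C–C bond counts 0. Tallying each carbon:
C1: 1C, 3H → 0 − 3 = -3
C2: 2C, 1H, 1O → 0 − 1 + 1 = 0
C3: 2C, 1H, 1O → 0 − 1 + 1 = 0
C4: 1C, 1H, 1Cl, 1Si → 0 − 1 + 1 − 1 = -1
The highest value is 0.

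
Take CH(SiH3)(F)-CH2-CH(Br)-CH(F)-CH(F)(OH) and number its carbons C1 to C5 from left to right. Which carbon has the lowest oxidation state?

C2

Tallying each carbon's bonds:
C1: 1C, 1H, 1F, 1Si → 0 − 1 + 1 − 1 = -1
C2: 2C, 2H → 0 − 2 = -2
C3: 2C, 1H, 1Br → 0 − 1 + 1 = 0
C4: 2C, 1H, 1F → 0 − 1 + 1 = 0
C5: 1C, 1H, 1O, 1F → 0 − 1 + 1 + 1 = +1
The most reduced carbon is C2 at -2.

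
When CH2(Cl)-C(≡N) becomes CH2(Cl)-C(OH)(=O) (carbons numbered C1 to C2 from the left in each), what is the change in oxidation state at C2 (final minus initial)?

0

Before: C2 has 1 bond to C, 3 bonds to N → oxidation state +3.
After: C2 has 1 bond to C, 3 bonds to O → oxidation state +3.
Δ = +3 − (+3) = 0, so no net redox change at C2.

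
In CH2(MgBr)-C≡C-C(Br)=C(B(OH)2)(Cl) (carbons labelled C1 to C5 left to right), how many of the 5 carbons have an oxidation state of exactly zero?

3

Tallying each carbon's bonds:
C1: 1C, 2H, 1Mg → 0 − 2 − 1 = -3
C2: 4C → 0 = 0
C3: 4C → 0 = 0
C4: 3C, 1Br → 0 + 1 = +1
C5: 2C, 1Cl, 1B → 0 + 1 − 1 = 0
3 carbons (C2, C3, C5) meet the condition.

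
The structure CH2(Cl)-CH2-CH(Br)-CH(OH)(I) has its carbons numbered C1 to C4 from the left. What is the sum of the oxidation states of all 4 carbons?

Each bond to a more electronegative atom (O, N, halogen) counts +1, each bond to a less electronegative atom (H, metal, B, Si) counts −1, and each C–C bond counts 0. Tallying each carbon:
C1: 1C, 2H, 1Cl → 0 − 2 + 1 = -1
C2: 2C, 2H → 0 − 2 = -2
C3: 2C, 1H, 1Br → 0 − 1 + 1 = 0
C4: 1C, 1H, 1O, 1I → 0 − 1 + 1 + 1 = +1
Sum = -1 − 2 + 0 + 1 = -2.

-2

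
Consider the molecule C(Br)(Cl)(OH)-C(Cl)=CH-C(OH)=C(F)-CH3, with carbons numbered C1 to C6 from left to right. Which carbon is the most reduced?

Tallying each carbon's bonds:
C1: 1C, 1O, 1Cl, 1Br → 0 + 1 + 1 + 1 = +3
C2: 3C, 1Cl → 0 + 1 = +1
C3: 3C, 1H → 0 − 1 = -1
C4: 3C, 1O → 0 + 1 = +1
C5: 3C, 1F → 0 + 1 = +1
C6: 1C, 3H → 0 − 3 = -3
The most reduced carbon is C6 at -3.

C6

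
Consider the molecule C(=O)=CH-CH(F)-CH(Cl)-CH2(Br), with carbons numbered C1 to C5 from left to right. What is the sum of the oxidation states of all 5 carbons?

Tallying each carbon's bonds:
C1: 2C, 2O → 0 + 2 = +2
C2: 3C, 1H → 0 − 1 = -1
C3: 2C, 1H, 1F → 0 − 1 + 1 = 0
C4: 2C, 1H, 1Cl → 0 − 1 + 1 = 0
C5: 1C, 2H, 1Br → 0 − 2 + 1 = -1
Sum = +2 − 1 + 0 + 0 − 1 = 0.

0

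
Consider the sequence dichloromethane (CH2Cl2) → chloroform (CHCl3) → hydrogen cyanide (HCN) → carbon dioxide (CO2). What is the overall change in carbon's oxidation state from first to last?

Carbon oxidation states along the series — dichloromethane: 0, chloroform: +2, hydrogen cyanide: +2, carbon dioxide: +4.
Net change = +4 − (0) = +4.

+4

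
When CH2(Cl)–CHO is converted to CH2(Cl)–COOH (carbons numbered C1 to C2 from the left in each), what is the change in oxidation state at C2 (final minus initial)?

Before: C2 has 1 bond to C, 1 bond to H, 2 bonds to O → oxidation state +1.
After: C2 has 1 bond to C, 3 bonds to O → oxidation state +3.
Δ = +3 − (+1) = +2, so this is an oxidation at C2.

+2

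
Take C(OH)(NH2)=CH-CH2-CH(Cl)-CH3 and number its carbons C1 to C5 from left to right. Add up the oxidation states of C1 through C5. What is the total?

-4

Tallying each carbon's bonds:
C1: 2C, 1O, 1N → 0 + 1 + 1 = +2
C2: 3C, 1H → 0 − 1 = -1
C3: 2C, 2H → 0 − 2 = -2
C4: 2C, 1H, 1Cl → 0 − 1 + 1 = 0
C5: 1C, 3H → 0 − 3 = -3
Sum = +2 − 1 − 2 + 0 − 3 = -4.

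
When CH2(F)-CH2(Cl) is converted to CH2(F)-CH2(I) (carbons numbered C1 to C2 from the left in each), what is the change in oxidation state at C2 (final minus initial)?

Before: C2 has 1 bond to C, 2 bonds to H, 1 bond to Cl → oxidation state -1.
After: C2 has 1 bond to C, 2 bonds to H, 1 bond to I → oxidation state -1.
Δ = -1 − (-1) = 0, so no net redox change at C2.

0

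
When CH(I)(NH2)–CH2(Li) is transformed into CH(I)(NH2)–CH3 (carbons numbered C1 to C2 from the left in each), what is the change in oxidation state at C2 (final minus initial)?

Before: C2 has 1 bond to C, 2 bonds to H, 1 bond to Li → oxidation state -3.
After: C2 has 1 bond to C, 3 bonds to H → oxidation state -3.
Δ = -3 − (-3) = 0, so no net redox change at C2.

0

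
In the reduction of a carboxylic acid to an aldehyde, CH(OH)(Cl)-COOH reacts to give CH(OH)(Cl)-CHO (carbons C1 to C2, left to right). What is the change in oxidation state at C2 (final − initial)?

Before: C2 has 1 bond to C, 3 bonds to O → oxidation state +3.
After: C2 has 1 bond to C, 1 bond to H, 2 bonds to O → oxidation state +1.
Δ = +1 − (+3) = -2, so this is a reduction at C2.

-2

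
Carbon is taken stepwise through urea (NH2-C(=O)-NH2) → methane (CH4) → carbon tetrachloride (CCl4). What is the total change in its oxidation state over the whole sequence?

Carbon oxidation states along the series — urea: +4, methane: -4, carbon tetrachloride: +4.
Net change = +4 − (+4) = 0.

0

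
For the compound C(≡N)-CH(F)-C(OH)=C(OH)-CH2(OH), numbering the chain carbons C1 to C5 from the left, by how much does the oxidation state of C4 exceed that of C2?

C4: 3C, 1O → 0 + 1 = +1
C2: 2C, 1H, 1F → 0 − 1 + 1 = 0
Difference: +1 − (0) = +1.

+1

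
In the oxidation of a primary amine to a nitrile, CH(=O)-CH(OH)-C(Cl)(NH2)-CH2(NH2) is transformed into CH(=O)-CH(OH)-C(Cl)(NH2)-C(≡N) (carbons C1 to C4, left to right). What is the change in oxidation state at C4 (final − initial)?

Before: C4 has 1 bond to C, 2 bonds to H, 1 bond to N → oxidation state -1.
After: C4 has 1 bond to C, 3 bonds to N → oxidation state +3.
Δ = +3 − (-1) = +4, so this is an oxidation at C4.

+4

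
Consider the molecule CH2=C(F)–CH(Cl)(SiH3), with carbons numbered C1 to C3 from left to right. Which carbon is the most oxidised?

Assign +1 per bond to O/N/halogen, −1 per bond to H or an electropositive element, and 0 per bond to carbon. Tallying each carbon:
C1: 2C, 2H → 0 − 2 = -2
C2: 3C, 1F → 0 + 1 = +1
C3: 1C, 1H, 1Cl, 1Si → 0 − 1 + 1 − 1 = -1
The most oxidised carbon is C2 at +1.

C2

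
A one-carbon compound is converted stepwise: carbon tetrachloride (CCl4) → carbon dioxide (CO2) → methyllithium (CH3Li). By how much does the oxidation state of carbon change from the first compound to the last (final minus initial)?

Carbon oxidation states along the series — carbon tetrachloride: +4, carbon dioxide: +4, methyllithium: -4.
Net change = -4 − (+4) = -8.

-8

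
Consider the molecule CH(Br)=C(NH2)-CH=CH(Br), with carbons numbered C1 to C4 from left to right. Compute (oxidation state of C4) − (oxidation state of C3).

C4: 2C, 1H, 1Br → 0 − 1 + 1 = 0
C3: 3C, 1H → 0 − 1 = -1
Difference: 0 − (-1) = +1.

+1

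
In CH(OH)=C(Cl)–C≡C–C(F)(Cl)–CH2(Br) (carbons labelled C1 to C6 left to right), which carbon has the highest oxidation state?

C5

Bonds to more-electronegative neighbours contribute +1 each, bonds to H or metals contribute −1 each, and C–C bonds contribute 0. Tallying each carbon:
C1: 2C, 1H, 1O → 0 − 1 + 1 = 0
C2: 3C, 1Cl → 0 + 1 = +1
C3: 4C → 0 = 0
C4: 4C → 0 = 0
C5: 2C, 1F, 1Cl → 0 + 1 + 1 = +2
C6: 1C, 2H, 1Br → 0 − 2 + 1 = -1
The most oxidised carbon is C5 at +2.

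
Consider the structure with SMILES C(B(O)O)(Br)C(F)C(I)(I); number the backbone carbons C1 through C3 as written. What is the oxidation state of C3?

+1

Each bond to a more electronegative atom (O, N, halogen) counts +1, each bond to a less electronegative atom (H, metal, B, Si) counts −1, and each C–C bond counts 0.
C3 has one bond to C (0), one bond to H (-1), one bond to I (+1), one bond to I (+1).
Oxidation state = 0 − 1 + 1 + 1 = +1.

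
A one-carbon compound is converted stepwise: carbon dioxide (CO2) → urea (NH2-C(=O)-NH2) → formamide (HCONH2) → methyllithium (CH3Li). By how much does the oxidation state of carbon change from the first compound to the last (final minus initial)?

-8

Carbon oxidation states along the series — carbon dioxide: +4, urea: +4, formamide: +2, methyllithium: -4.
Net change = -4 − (+4) = -8.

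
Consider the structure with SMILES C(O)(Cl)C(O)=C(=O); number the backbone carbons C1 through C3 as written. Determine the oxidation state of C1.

Assign +1 per bond to O/N/halogen, −1 per bond to H or an electropositive element, and 0 per bond to carbon.
C1 has one bond to C (0), one bond to O (+1), one bond to Cl (+1), one bond to H (-1).
Oxidation state = 0 + 1 + 1 − 1 = +1.

+1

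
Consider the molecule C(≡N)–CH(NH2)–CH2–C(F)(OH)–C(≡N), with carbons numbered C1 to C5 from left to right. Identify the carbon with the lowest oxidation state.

Each bond to a more electronegative atom (O, N, halogen) counts +1, each bond to a less electronegative atom (H, metal, B, Si) counts −1, and each C–C bond counts 0. Tallying each carbon:
C1: 1C, 3N → 0 + 3 = +3
C2: 2C, 1H, 1N → 0 − 1 + 1 = 0
C3: 2C, 2H → 0 − 2 = -2
C4: 2C, 1O, 1F → 0 + 1 + 1 = +2
C5: 1C, 3N → 0 + 3 = +3
The most reduced carbon is C3 at -2.

C3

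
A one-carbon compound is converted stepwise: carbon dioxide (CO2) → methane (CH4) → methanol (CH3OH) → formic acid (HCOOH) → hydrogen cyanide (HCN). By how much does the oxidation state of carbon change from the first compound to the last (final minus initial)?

Carbon oxidation states along the series — carbon dioxide: +4, methane: -4, methanol: -2, formic acid: +2, hydrogen cyanide: +2.
Net change = +2 − (+4) = -2.

-2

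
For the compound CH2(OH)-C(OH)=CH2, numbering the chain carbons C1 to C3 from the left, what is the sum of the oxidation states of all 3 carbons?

-2

Tallying each carbon's bonds:
C1: 1C, 2H, 1O → 0 − 2 + 1 = -1
C2: 3C, 1O → 0 + 1 = +1
C3: 2C, 2H → 0 − 2 = -2
Sum = -1 + 1 − 2 = -2.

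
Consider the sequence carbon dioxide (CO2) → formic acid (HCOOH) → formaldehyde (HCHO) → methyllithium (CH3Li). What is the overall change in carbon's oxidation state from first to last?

-8

Carbon oxidation states along the series — carbon dioxide: +4, formic acid: +2, formaldehyde: 0, methyllithium: -4.
Net change = -4 − (+4) = -8.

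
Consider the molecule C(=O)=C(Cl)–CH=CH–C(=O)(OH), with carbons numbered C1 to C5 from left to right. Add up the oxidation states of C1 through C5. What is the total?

Tallying each carbon's bonds:
C1: 2C, 2O → 0 + 2 = +2
C2: 3C, 1Cl → 0 + 1 = +1
C3: 3C, 1H → 0 − 1 = -1
C4: 3C, 1H → 0 − 1 = -1
C5: 1C, 3O → 0 + 3 = +3
Sum = +2 + 1 − 1 − 1 + 3 = +4.

+4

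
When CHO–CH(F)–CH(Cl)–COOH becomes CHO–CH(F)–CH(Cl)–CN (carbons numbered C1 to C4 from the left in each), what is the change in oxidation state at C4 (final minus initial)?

0

Before: C4 has 1 bond to C, 3 bonds to O → oxidation state +3.
After: C4 has 1 bond to C, 3 bonds to N → oxidation state +3.
Δ = +3 − (+3) = 0, so no net redox change at C4.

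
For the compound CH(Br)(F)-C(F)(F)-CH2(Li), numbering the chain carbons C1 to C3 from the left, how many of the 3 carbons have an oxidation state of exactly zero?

0

Tallying each carbon's bonds:
C1: 1C, 1H, 1F, 1Br → 0 − 1 + 1 + 1 = +1
C2: 2C, 2F → 0 + 2 = +2
C3: 1C, 2H, 1Li → 0 − 2 − 1 = -3
0 carbons meet the condition.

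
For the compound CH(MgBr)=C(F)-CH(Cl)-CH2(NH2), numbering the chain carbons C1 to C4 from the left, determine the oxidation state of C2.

+1

Bonds to more-electronegative neighbours contribute +1 each, bonds to H or metals contribute −1 each, and C–C bonds contribute 0.
C2 has a double bond to C (2×0 = 0), one bond to C (0), one bond to F (+1).
Oxidation state = 0 + 0 + 1 = +1.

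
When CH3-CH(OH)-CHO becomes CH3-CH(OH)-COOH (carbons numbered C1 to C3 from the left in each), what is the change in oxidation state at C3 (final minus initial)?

Before: C3 has 1 bond to C, 1 bond to H, 2 bonds to O → oxidation state +1.
After: C3 has 1 bond to C, 3 bonds to O → oxidation state +3.
Δ = +3 − (+1) = +2, so this is an oxidation at C3.

+2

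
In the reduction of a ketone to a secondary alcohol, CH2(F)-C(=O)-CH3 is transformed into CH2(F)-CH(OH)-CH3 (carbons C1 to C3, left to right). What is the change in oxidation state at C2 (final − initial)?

Before: C2 has 2 bonds to C, 2 bonds to O → oxidation state +2.
After: C2 has 2 bonds to C, 1 bond to H, 1 bond to O → oxidation state 0.
Δ = 0 − (+2) = -2, so this is a reduction at C2.

-2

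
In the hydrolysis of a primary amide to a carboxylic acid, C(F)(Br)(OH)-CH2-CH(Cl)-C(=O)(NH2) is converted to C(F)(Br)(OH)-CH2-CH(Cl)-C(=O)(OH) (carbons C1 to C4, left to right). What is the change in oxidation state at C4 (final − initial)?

Before: C4 has 1 bond to C, 2 bonds to O, 1 bond to N → oxidation state +3.
After: C4 has 1 bond to C, 3 bonds to O → oxidation state +3.
Δ = +3 − (+3) = 0, so no net redox change at C4.

0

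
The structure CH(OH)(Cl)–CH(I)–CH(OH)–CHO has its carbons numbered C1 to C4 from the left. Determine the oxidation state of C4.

+1

Assign +1 per bond to O/N/halogen, −1 per bond to H or an electropositive element, and 0 per bond to carbon.
C4 has one bond to C (0), one bond to H (-1), a double bond to O (2×+1 = +2).
Oxidation state = 0 − 1 + 2 = +1.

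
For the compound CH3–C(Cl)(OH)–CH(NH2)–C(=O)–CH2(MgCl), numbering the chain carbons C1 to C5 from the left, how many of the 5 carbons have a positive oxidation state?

2

Each bond to a more electronegative atom (O, N, halogen) counts +1, each bond to a less electronegative atom (H, metal, B, Si) counts −1, and each C–C bond counts 0. Tallying each carbon:
C1: 1C, 3H → 0 − 3 = -3
C2: 2C, 1O, 1Cl → 0 + 1 + 1 = +2
C3: 2C, 1H, 1N → 0 − 1 + 1 = 0
C4: 2C, 2O → 0 + 2 = +2
C5: 1C, 2H, 1Mg → 0 − 2 − 1 = -3
2 carbons (C2, C4) meet the condition.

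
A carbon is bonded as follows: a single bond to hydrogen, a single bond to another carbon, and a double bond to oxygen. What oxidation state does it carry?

The carbon has one bond to C (0), one bond to H (-1), a double bond to O (2×+1 = +2).
Oxidation state = 0 − 1 + 2 = +1.

+1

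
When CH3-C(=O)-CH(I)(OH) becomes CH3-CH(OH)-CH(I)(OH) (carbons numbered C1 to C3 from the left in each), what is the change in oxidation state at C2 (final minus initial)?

-2

Before: C2 has 2 bonds to C, 2 bonds to O → oxidation state +2.
After: C2 has 2 bonds to C, 1 bond to H, 1 bond to O → oxidation state 0.
Δ = 0 − (+2) = -2, so this is a reduction at C2.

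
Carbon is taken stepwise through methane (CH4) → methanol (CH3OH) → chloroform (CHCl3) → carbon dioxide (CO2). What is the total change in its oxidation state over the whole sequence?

+8

Carbon oxidation states along the series — methane: -4, methanol: -2, chloroform: +2, carbon dioxide: +4.
Net change = +4 − (-4) = +8.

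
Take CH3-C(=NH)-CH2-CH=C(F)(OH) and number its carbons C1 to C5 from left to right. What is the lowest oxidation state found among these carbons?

-3

Tallying each carbon's bonds:
C1: 1C, 3H → 0 − 3 = -3
C2: 2C, 2N → 0 + 2 = +2
C3: 2C, 2H → 0 − 2 = -2
C4: 3C, 1H → 0 − 1 = -1
C5: 2C, 1O, 1F → 0 + 1 + 1 = +2
The lowest value is -3.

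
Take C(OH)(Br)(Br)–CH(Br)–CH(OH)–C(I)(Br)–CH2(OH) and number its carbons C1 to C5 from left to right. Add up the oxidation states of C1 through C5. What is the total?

Tallying each carbon's bonds:
C1: 1C, 1O, 2Br → 0 + 1 + 2 = +3
C2: 2C, 1H, 1Br → 0 − 1 + 1 = 0
C3: 2C, 1H, 1O → 0 − 1 + 1 = 0
C4: 2C, 1Br, 1I → 0 + 1 + 1 = +2
C5: 1C, 2H, 1O → 0 − 2 + 1 = -1
Sum = +3 + 0 + 0 + 2 − 1 = +4.

+4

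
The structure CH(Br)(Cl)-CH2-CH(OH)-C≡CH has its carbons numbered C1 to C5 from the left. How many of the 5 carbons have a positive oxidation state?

Each bond to a more electronegative atom (O, N, halogen) counts +1, each bond to a less electronegative atom (H, metal, B, Si) counts −1, and each C–C bond counts 0. Tallying each carbon:
C1: 1C, 1H, 1Cl, 1Br → 0 − 1 + 1 + 1 = +1
C2: 2C, 2H → 0 − 2 = -2
C3: 2C, 1H, 1O → 0 − 1 + 1 = 0
C4: 4C → 0 = 0
C5: 3C, 1H → 0 − 1 = -1
1 carbon (C1) meets the condition.

1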